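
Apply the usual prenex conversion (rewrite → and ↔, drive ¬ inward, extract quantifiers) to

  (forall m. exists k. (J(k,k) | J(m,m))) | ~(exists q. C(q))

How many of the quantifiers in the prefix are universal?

2

Push ¬ through the quantifiers and connectives to reach negation normal form:
  (forall m. exists k. (J(k,k) | J(m,m))) | (forall q. ~C(q))
All bound variables are already distinct, so no renaming is needed.
Finally move all quantifiers to the prefix:
  forall m. exists k. forall q. (J(k,k) | J(m,m) | ~C(q))
The prefix is forall m exists k forall q: 2 universal, 1 existential.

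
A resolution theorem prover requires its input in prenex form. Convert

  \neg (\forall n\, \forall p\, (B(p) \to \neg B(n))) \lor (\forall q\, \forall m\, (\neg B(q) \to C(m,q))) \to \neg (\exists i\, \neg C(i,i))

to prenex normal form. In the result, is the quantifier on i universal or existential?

universal

First replace A → B with ¬A ∨ B.
  \neg (\neg (\forall n\, \forall p\, (\neg B(p) \lor \neg B(n))) \lor (\forall q\, \forall m\, (\neg \neg B(q) \lor C(m,q)))) \lor \neg (\exists i\, \neg C(i,i))
Push ¬ through the quantifiers and connectives to reach negation normal form:
  (\forall n\, \forall p\, (\neg B(p) \lor \neg B(n))) \land (\exists q\, \exists m\, (\neg B(q) \land \neg C(m,q))) \lor (\forall i\, C(i,i))
All bound variables are already distinct, so no renaming is needed.
Extract every quantifier outward, since the variables are now distinct and don't occur free across branches:
  \forall n\, \forall p\, \exists q\, \exists m\, \forall i\, ((\neg B(p) \lor \neg B(n)) \land \neg B(q) \land \neg C(m,q) \lor C(i,i))
The quantifier \exists i sits under an odd number of negations (counting the antecedent side of each →), so it flips to \forall i.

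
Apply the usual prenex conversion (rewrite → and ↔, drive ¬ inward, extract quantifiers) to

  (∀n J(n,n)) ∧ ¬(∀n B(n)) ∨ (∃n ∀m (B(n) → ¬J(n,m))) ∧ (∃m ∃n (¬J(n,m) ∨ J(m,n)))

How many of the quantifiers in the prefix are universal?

2

First replace A → B with ¬A ∨ B.
  (∀n J(n,n)) ∧ ¬(∀n B(n)) ∨ (∃n ∀m (¬B(n) ∨ ¬J(n,m))) ∧ (∃m ∃n (¬J(n,m) ∨ J(m,n)))
Push ¬ through the quantifiers and connectives to reach negation normal form:
  (∀n J(n,n)) ∧ (∃n ¬B(n)) ∨ (∃n ∀m (¬B(n) ∨ ¬J(n,m))) ∧ (∃m ∃n (¬J(n,m) ∨ J(m,n)))
Standardize variables apart so no two quantifiers bind the same name: n↦x1, n↦q, m↦v1, n↦x.
  (∀n J(n,n)) ∧ (∃x1 ¬B(x1)) ∨ (∃q ∀m (¬B(q) ∨ ¬J(q,m))) ∧ (∃v1 ∃x (¬J(x,v1) ∨ J(v1,x)))
Finally move all quantifiers to the prefix:
  ∀n ∃x1 ∃q ∀m ∃v1 ∃x (J(n,n) ∧ ¬B(x1) ∨ (¬B(q) ∨ ¬J(q,m)) ∧ (¬J(x,v1) ∨ J(v1,x)))
The prefix is ∀n ∃x1 ∃q ∀m ∃v1 ∃x: 2 universal, 4 existential.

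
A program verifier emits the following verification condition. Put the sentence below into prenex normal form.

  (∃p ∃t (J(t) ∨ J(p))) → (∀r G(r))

∀p ∀t ∀r (¬J(t) ∧ ¬J(p) ∨ G(r))

Rewrite implications/biconditionals: A → B as ¬A ∨ B.
  ¬(∃p ∃t (J(t) ∨ J(p))) ∨ (∀r G(r))
Push ¬ through the quantifiers and connectives to reach negation normal form:
  (∀p ∀t (¬J(t) ∧ ¬J(p))) ∨ (∀r G(r))
All bound variables are already distinct, so no renaming is needed.
Extract every quantifier outward, since the variables are now distinct and don't occur free across branches:
  ∀p ∀t ∀r (¬J(t) ∧ ¬J(p) ∨ G(r))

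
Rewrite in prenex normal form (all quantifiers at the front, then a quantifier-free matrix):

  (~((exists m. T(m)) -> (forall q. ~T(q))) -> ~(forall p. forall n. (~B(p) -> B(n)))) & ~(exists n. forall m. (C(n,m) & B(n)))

forall m. forall q. exists p. exists n. forall y1. exists w1. ((~T(m) | ~T(q) | ~B(p) & ~B(n)) & (~C(y1,w1) | ~B(y1)))

Rewrite implications/biconditionals: A → B as ¬A ∨ B.
  (~~(~(exists m. T(m)) | (forall q. ~T(q))) | ~(forall p. forall n. (~~B(p) | B(n)))) & ~(exists n. forall m. (C(n,m) & B(n)))
Push ¬ through the quantifiers and connectives to reach negation normal form:
  ((forall m. ~T(m)) | (forall q. ~T(q)) | (exists p. exists n. (~B(p) & ~B(n)))) & (forall n. exists m. (~C(n,m) | ~B(n)))
Rename bound variables to avoid capture: n↦y1, m↦w1.
  ((forall m. ~T(m)) | (forall q. ~T(q)) | (exists p. exists n. (~B(p) & ~B(n)))) & (forall y1. exists w1. (~C(y1,w1) | ~B(y1)))
Finally move all quantifiers to the prefix:
  forall m. forall q. exists p. exists n. forall y1. exists w1. ((~T(m) | ~T(q) | ~B(p) & ~B(n)) & (~C(y1,w1) | ~B(y1)))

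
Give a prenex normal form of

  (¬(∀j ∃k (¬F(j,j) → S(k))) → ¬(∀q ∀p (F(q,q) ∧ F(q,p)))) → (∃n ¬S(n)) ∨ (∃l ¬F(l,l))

First replace A → B with ¬A ∨ B.
  ¬(¬¬(∀j ∃k (¬¬F(j,j) ∨ S(k))) ∨ ¬(∀q ∀p (F(q,q) ∧ F(q,p)))) ∨ (∃n ¬S(n)) ∨ (∃l ¬F(l,l))
Push ¬ through the quantifiers and connectives to reach negation normal form:
  (∃j ∀k (¬F(j,j) ∧ ¬S(k))) ∧ (∀q ∀p (F(q,q) ∧ F(q,p))) ∨ (∃n ¬S(n)) ∨ (∃l ¬F(l,l))
All bound variables are already distinct, so no renaming is needed.
Finally move all quantifiers to the prefix:
  ∃j ∀k ∀q ∀p ∃n ∃l (¬F(j,j) ∧ ¬S(k) ∧ F(q,q) ∧ F(q,p) ∨ ¬S(n) ∨ ¬F(l,l))

∃j ∀k ∀q ∀p ∃n ∃l (¬F(j,j) ∧ ¬S(k) ∧ F(q,q) ∧ F(q,p) ∨ ¬S(n) ∨ ¬F(l,l))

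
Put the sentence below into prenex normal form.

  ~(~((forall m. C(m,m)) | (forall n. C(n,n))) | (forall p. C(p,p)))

forall m. forall n. exists p. ((C(m,m) | C(n,n)) & ~C(p,p))

Push ¬ through the quantifiers and connectives to reach negation normal form:
  ((forall m. C(m,m)) | (forall n. C(n,n))) & (exists p. ~C(p,p))
Extract every quantifier outward, since the variables are now distinct and don't occur free across branches:
  forall m. forall n. exists p. ((C(m,m) | C(n,n)) & ~C(p,p))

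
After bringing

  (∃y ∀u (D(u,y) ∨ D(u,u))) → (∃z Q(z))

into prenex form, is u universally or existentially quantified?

Eliminate → and ↔ using ¬ and ∨.
  ¬(∃y ∀u (D(u,y) ∨ D(u,u))) ∨ (∃z Q(z))
Drive negations inward (¬∀x A ≡ ∃x ¬A, ¬∃x A ≡ ∀x ¬A, De Morgan for ∧/∨):
  (∀y ∃u (¬D(u,y) ∧ ¬D(u,u))) ∨ (∃z Q(z))
Pull the quantifiers to the front (each side's bound variable is not free in the other side):
  ∀y ∃u ∃z (¬D(u,y) ∧ ¬D(u,u) ∨ Q(z))
The quantifier ∀u sits under an odd number of negations (counting the antecedent side of each →), so it flips to ∃u.

existential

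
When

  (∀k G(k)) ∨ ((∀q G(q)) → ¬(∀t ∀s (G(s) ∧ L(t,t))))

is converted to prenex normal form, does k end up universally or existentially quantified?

universal

First replace A → B with ¬A ∨ B.
  (∀k G(k)) ∨ ¬(∀q G(q)) ∨ ¬(∀t ∀s (G(s) ∧ L(t,t)))
Move each ¬ inward, flipping quantifiers it crosses:
  (∀k G(k)) ∨ (∃q ¬G(q)) ∨ (∃t ∃s (¬G(s) ∨ ¬L(t,t)))
Finally move all quantifiers to the prefix:
  ∀k ∃q ∃t ∃s (G(k) ∨ ¬G(q) ∨ ¬G(s) ∨ ¬L(t,t))
The quantifier ∀k sits under an even number of negations (counting the antecedent side of each →), so it remains universal.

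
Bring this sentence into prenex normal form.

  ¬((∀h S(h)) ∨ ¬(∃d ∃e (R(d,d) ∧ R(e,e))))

∃h ∃d ∃e (¬S(h) ∧ R(d,d) ∧ R(e,e))

Push ¬ through the quantifiers and connectives to reach negation normal form:
  (∃h ¬S(h)) ∧ (∃d ∃e (R(d,d) ∧ R(e,e)))
All bound variables are already distinct, so no renaming is needed.
Extract every quantifier outward, since the variables are now distinct and don't occur free across branches:
  ∃h ∃d ∃e (¬S(h) ∧ R(d,d) ∧ R(e,e))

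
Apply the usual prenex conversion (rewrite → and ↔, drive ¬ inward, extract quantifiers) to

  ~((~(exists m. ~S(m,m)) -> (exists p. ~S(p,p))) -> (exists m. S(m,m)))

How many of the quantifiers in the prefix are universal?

Eliminate → and ↔ using ¬ and ∨.
  ~(~(~~(exists m. ~S(m,m)) | (exists p. ~S(p,p))) | (exists m. S(m,m)))
Push ¬ through the quantifiers and connectives to reach negation normal form:
  ((exists m. ~S(m,m)) | (exists p. ~S(p,p))) & (forall m. ~S(m,m))
Give each quantifier a distinct variable: m↦v.
  ((exists m. ~S(m,m)) | (exists p. ~S(p,p))) & (forall v. ~S(v,v))
Pull the quantifiers to the front (each side's bound variable is not free in the other side):
  exists m. exists p. forall v. ((~S(m,m) | ~S(p,p)) & ~S(v,v))
The prefix is exists m exists p forall v: 1 universal, 2 existential.

1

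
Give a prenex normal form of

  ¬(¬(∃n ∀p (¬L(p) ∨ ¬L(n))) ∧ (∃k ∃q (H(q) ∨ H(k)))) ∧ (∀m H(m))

∃n ∀p ∀k ∀q ∀m ((¬L(p) ∨ ¬L(n) ∨ ¬H(q) ∧ ¬H(k)) ∧ H(m))

Drive negations inward (¬∀x A ≡ ∃x ¬A, ¬∃x A ≡ ∀x ¬A, De Morgan for ∧/∨):
  ((∃n ∀p (¬L(p) ∨ ¬L(n))) ∨ (∀k ∀q (¬H(q) ∧ ¬H(k)))) ∧ (∀m H(m))
All bound variables are already distinct, so no renaming is needed.
Extract every quantifier outward, since the variables are now distinct and don't occur free across branches:
  ∃n ∀p ∀k ∀q ∀m ((¬L(p) ∨ ¬L(n) ∨ ¬H(q) ∧ ¬H(k)) ∧ H(m))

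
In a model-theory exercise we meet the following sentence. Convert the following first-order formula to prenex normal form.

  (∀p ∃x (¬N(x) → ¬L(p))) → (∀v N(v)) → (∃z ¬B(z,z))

Eliminate → and ↔ using ¬ and ∨.
  ¬(∀p ∃x (¬¬N(x) ∨ ¬L(p))) ∨ ¬(∀v N(v)) ∨ (∃z ¬B(z,z))
Push ¬ through the quantifiers and connectives to reach negation normal form:
  (∃p ∀x (¬N(x) ∧ L(p))) ∨ (∃v ¬N(v)) ∨ (∃z ¬B(z,z))
Extract every quantifier outward, since the variables are now distinct and don't occur free across branches:
  ∃p ∀x ∃v ∃z (¬N(x) ∧ L(p) ∨ ¬N(v) ∨ ¬B(z,z))

∃p ∀x ∃v ∃z (¬N(x) ∧ L(p) ∨ ¬N(v) ∨ ¬B(z,z))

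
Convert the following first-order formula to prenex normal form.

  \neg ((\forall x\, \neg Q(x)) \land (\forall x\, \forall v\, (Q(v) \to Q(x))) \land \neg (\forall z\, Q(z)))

\exists x\, \exists q\, \exists v\, \forall z\, (Q(x) \lor Q(v) \land \neg Q(q) \lor Q(z))

Eliminate → and ↔ using ¬ and ∨.
  \neg ((\forall x\, \neg Q(x)) \land (\forall x\, \forall v\, (\neg Q(v) \lor Q(x))) \land \neg (\forall z\, Q(z)))
Drive negations inward (¬∀x A ≡ ∃x ¬A, ¬∃x A ≡ ∀x ¬A, De Morgan for ∧/∨):
  (\exists x\, Q(x)) \lor (\exists x\, \exists v\, (Q(v) \land \neg Q(x))) \lor (\forall z\, Q(z))
Rename bound variables to avoid capture: x↦q.
  (\exists x\, Q(x)) \lor (\exists q\, \exists v\, (Q(v) \land \neg Q(q))) \lor (\forall z\, Q(z))
Finally move all quantifiers to the prefix:
  \exists x\, \exists q\, \exists v\, \forall z\, (Q(x) \lor Q(v) \land \neg Q(q) \lor Q(z))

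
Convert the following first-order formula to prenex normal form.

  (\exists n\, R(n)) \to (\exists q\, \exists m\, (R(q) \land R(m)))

\forall n\, \exists q\, \exists m\, (\neg R(n) \lor R(q) \land R(m))

Eliminate → and ↔ using ¬ and ∨.
  \neg (\exists n\, R(n)) \lor (\exists q\, \exists m\, (R(q) \land R(m)))
Drive negations inward (¬∀x A ≡ ∃x ¬A, ¬∃x A ≡ ∀x ¬A, De Morgan for ∧/∨):
  (\forall n\, \neg R(n)) \lor (\exists q\, \exists m\, (R(q) \land R(m)))
All bound variables are already distinct, so no renaming is needed.
Pull the quantifiers to the front (each side's bound variable is not free in the other side):
  \forall n\, \exists q\, \exists m\, (\neg R(n) \lor R(q) \land R(m))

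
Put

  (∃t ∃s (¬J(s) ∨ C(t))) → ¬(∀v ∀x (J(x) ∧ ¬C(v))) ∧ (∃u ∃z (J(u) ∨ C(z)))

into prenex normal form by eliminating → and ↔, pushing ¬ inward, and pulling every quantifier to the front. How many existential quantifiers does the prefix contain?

4

First replace A → B with ¬A ∨ B.
  ¬(∃t ∃s (¬J(s) ∨ C(t))) ∨ ¬(∀v ∀x (J(x) ∧ ¬C(v))) ∧ (∃u ∃z (J(u) ∨ C(z)))
Move each ¬ inward, flipping quantifiers it crosses:
  (∀t ∀s (J(s) ∧ ¬C(t))) ∨ (∃v ∃x (¬J(x) ∨ C(v))) ∧ (∃u ∃z (J(u) ∨ C(z)))
All bound variables are already distinct, so no renaming is needed.
Pull the quantifiers to the front (each side's bound variable is not free in the other side):
  ∀t ∀s ∃v ∃x ∃u ∃z (J(s) ∧ ¬C(t) ∨ (¬J(x) ∨ C(v)) ∧ (J(u) ∨ C(z)))
The prefix is ∀t ∀s ∃v ∃x ∃u ∃z: 2 universal, 4 existential.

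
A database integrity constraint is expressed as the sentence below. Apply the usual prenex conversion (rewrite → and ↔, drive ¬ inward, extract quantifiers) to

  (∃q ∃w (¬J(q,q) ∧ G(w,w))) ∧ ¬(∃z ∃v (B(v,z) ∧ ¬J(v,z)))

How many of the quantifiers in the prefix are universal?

Move each ¬ inward, flipping quantifiers it crosses:
  (∃q ∃w (¬J(q,q) ∧ G(w,w))) ∧ (∀z ∀v (¬B(v,z) ∨ J(v,z)))
Finally move all quantifiers to the prefix:
  ∃q ∃w ∀z ∀v (¬J(q,q) ∧ G(w,w) ∧ (¬B(v,z) ∨ J(v,z)))
The prefix is ∃q ∃w ∀z ∀v: 2 universal, 2 existential.

2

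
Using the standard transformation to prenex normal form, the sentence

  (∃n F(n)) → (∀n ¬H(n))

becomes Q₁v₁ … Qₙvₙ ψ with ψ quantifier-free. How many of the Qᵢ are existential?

0

First replace A → B with ¬A ∨ B.
  ¬(∃n F(n)) ∨ (∀n ¬H(n))
Move each ¬ inward, flipping quantifiers it crosses:
  (∀n ¬F(n)) ∨ (∀n ¬H(n))
Rename bound variables to avoid capture: n↦p.
  (∀n ¬F(n)) ∨ (∀p ¬H(p))
Pull the quantifiers to the front (each side's bound variable is not free in the other side):
  ∀n ∀p (¬F(n) ∨ ¬H(p))
The prefix is ∀n ∀p: 2 universal, 0 existential.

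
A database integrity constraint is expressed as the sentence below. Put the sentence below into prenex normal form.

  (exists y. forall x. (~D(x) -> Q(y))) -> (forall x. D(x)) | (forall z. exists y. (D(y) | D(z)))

Rewrite implications/biconditionals: A → B as ¬A ∨ B.
  ~(exists y. forall x. (~~D(x) | Q(y))) | (forall x. D(x)) | (forall z. exists y. (D(y) | D(z)))
Push ¬ through the quantifiers and connectives to reach negation normal form:
  (forall y. exists x. (~D(x) & ~Q(y))) | (forall x. D(x)) | (forall z. exists y. (D(y) | D(z)))
Rename bound variables to avoid capture: x↦p, y↦y1.
  (forall y. exists x. (~D(x) & ~Q(y))) | (forall p. D(p)) | (forall z. exists y1. (D(y1) | D(z)))
Finally move all quantifiers to the prefix:
  forall y. exists x. forall p. forall z. exists y1. (~D(x) & ~Q(y) | D(p) | D(y1) | D(z))

forall y. exists x. forall p. forall z. exists y1. (~D(x) & ~Q(y) | D(p) | D(y1) | D(z))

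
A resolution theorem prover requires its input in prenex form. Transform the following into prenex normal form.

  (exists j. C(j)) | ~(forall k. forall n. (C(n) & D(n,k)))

Push ¬ through the quantifiers and connectives to reach negation normal form:
  (exists j. C(j)) | (exists k. exists n. (~C(n) | ~D(n,k)))
All bound variables are already distinct, so no renaming is needed.
Finally move all quantifiers to the prefix:
  exists j. exists k. exists n. (C(j) | ~C(n) | ~D(n,k))

exists j. exists k. exists n. (C(j) | ~C(n) | ~D(n,k))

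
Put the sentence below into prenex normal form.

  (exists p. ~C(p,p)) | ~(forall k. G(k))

Move each ¬ inward, flipping quantifiers it crosses:
  (exists p. ~C(p,p)) | (exists k. ~G(k))
All bound variables are already distinct, so no renaming is needed.
Pull the quantifiers to the front (each side's bound variable is not free in the other side):
  exists p. exists k. (~C(p,p) | ~G(k))

exists p. exists k. (~C(p,p) | ~G(k))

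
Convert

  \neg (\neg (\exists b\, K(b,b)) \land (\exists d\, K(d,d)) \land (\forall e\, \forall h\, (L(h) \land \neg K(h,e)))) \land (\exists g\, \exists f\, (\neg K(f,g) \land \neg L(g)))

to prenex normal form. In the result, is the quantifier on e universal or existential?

existential

Drive negations inward (¬∀x A ≡ ∃x ¬A, ¬∃x A ≡ ∀x ¬A, De Morgan for ∧/∨):
  ((\exists b\, K(b,b)) \lor (\forall d\, \neg K(d,d)) \lor (\exists e\, \exists h\, (\neg L(h) \lor K(h,e)))) \land (\exists g\, \exists f\, (\neg K(f,g) \land \neg L(g)))
All bound variables are already distinct, so no renaming is needed.
Finally move all quantifiers to the prefix:
  \exists b\, \forall d\, \exists e\, \exists h\, \exists g\, \exists f\, ((K(b,b) \lor \neg K(d,d) \lor \neg L(h) \lor K(h,e)) \land \neg K(f,g) \land \neg L(g))
The quantifier \forall e sits under an odd number of negations, so it flips to \exists e.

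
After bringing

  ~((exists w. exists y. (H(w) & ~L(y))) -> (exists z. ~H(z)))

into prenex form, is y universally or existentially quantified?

existential

Rewrite implications/biconditionals: A → B as ¬A ∨ B.
  ~(~(exists w. exists y. (H(w) & ~L(y))) | (exists z. ~H(z)))
Move each ¬ inward, flipping quantifiers it crosses:
  (exists w. exists y. (H(w) & ~L(y))) & (forall z. H(z))
All bound variables are already distinct, so no renaming is needed.
Pull the quantifiers to the front (each side's bound variable is not free in the other side):
  exists w. exists y. forall z. (H(w) & ~L(y) & H(z))
The quantifier exists y sits under an even number of negations (counting the antecedent side of each →), so it remains existential.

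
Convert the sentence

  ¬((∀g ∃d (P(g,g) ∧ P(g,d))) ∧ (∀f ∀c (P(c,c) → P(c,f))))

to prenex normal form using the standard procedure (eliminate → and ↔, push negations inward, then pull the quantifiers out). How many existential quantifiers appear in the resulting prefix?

3

Rewrite implications/biconditionals: A → B as ¬A ∨ B.
  ¬((∀g ∃d (P(g,g) ∧ P(g,d))) ∧ (∀f ∀c (¬P(c,c) ∨ P(c,f))))
Move each ¬ inward, flipping quantifiers it crosses:
  (∃g ∀d (¬P(g,g) ∨ ¬P(g,d))) ∨ (∃f ∃c (P(c,c) ∧ ¬P(c,f)))
Pull the quantifiers to the front (each side's bound variable is not free in the other side):
  ∃g ∀d ∃f ∃c (¬P(g,g) ∨ ¬P(g,d) ∨ P(c,c) ∧ ¬P(c,f))
The prefix is ∃g ∀d ∃f ∃c: 1 universal, 3 existential.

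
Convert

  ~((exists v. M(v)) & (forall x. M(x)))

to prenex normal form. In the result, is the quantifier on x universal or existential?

Push ¬ through the quantifiers and connectives to reach negation normal form:
  (forall v. ~M(v)) | (exists x. ~M(x))
All bound variables are already distinct, so no renaming is needed.
Pull the quantifiers to the front (each side's bound variable is not free in the other side):
  forall v. exists x. (~M(v) | ~M(x))
The quantifier forall x sits under an odd number of negations, so it flips to exists x.

existential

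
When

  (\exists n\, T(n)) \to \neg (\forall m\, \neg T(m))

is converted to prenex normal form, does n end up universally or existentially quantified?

universal

Eliminate → and ↔ using ¬ and ∨.
  \neg (\exists n\, T(n)) \lor \neg (\forall m\, \neg T(m))
Move each ¬ inward, flipping quantifiers it crosses:
  (\forall n\, \neg T(n)) \lor (\exists m\, T(m))
Finally move all quantifiers to the prefix:
  \forall n\, \exists m\, (\neg T(n) \lor T(m))
The quantifier \exists n sits under an odd number of negations (counting the antecedent side of each →), so it flips to \forall n.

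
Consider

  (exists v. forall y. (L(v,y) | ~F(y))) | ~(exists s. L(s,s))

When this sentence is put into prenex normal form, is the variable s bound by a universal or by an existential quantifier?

Drive negations inward (¬∀x A ≡ ∃x ¬A, ¬∃x A ≡ ∀x ¬A, De Morgan for ∧/∨):
  (exists v. forall y. (L(v,y) | ~F(y))) | (forall s. ~L(s,s))
All bound variables are already distinct, so no renaming is needed.
Pull the quantifiers to the front (each side's bound variable is not free in the other side):
  exists v. forall y. forall s. (L(v,y) | ~F(y) | ~L(s,s))
The quantifier exists s sits under an odd number of negations, so it flips to forall s.

universal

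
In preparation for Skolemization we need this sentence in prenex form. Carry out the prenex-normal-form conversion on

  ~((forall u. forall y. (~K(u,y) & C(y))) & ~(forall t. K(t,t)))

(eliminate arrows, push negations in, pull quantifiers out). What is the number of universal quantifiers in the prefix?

1

Drive negations inward (¬∀x A ≡ ∃x ¬A, ¬∃x A ≡ ∀x ¬A, De Morgan for ∧/∨):
  (exists u. exists y. (K(u,y) | ~C(y))) | (forall t. K(t,t))
All bound variables are already distinct, so no renaming is needed.
Finally move all quantifiers to the prefix:
  exists u. exists y. forall t. (K(u,y) | ~C(y) | K(t,t))
The prefix is exists u exists y forall t: 1 universal, 2 existential.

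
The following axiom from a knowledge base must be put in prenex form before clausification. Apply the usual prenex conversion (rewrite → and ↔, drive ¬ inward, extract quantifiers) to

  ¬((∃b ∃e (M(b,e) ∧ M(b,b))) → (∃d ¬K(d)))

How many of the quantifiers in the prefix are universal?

Rewrite implications/biconditionals: A → B as ¬A ∨ B.
  ¬(¬(∃b ∃e (M(b,e) ∧ M(b,b))) ∨ (∃d ¬K(d)))
Move each ¬ inward, flipping quantifiers it crosses:
  (∃b ∃e (M(b,e) ∧ M(b,b))) ∧ (∀d K(d))
All bound variables are already distinct, so no renaming is needed.
Pull the quantifiers to the front (each side's bound variable is not free in the other side):
  ∃b ∃e ∀d (M(b,e) ∧ M(b,b) ∧ K(d))
The prefix is ∃b ∃e ∀d: 1 universal, 2 existential.

1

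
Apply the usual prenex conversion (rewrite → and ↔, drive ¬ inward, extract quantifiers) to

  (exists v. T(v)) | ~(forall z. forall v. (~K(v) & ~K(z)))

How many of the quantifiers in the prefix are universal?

0

Push ¬ through the quantifiers and connectives to reach negation normal form:
  (exists v. T(v)) | (exists z. exists v. (K(v) | K(z)))
Give each quantifier a distinct variable: v↦s.
  (exists v. T(v)) | (exists z. exists s. (K(s) | K(z)))
Extract every quantifier outward, since the variables are now distinct and don't occur free across branches:
  exists v. exists z. exists s. (T(v) | K(s) | K(z))
The prefix is exists v exists z exists s: 0 universal, 3 existential.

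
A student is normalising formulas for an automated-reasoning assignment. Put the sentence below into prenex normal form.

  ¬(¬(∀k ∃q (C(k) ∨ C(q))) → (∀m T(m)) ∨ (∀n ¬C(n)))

Eliminate → and ↔ using ¬ and ∨.
  ¬(¬¬(∀k ∃q (C(k) ∨ C(q))) ∨ (∀m T(m)) ∨ (∀n ¬C(n)))
Drive negations inward (¬∀x A ≡ ∃x ¬A, ¬∃x A ≡ ∀x ¬A, De Morgan for ∧/∨):
  (∃k ∀q (¬C(k) ∧ ¬C(q))) ∧ (∃m ¬T(m)) ∧ (∃n C(n))
Pull the quantifiers to the front (each side's bound variable is not free in the other side):
  ∃k ∀q ∃m ∃n (¬C(k) ∧ ¬C(q) ∧ ¬T(m) ∧ C(n))

∃k ∀q ∃m ∃n (¬C(k) ∧ ¬C(q) ∧ ¬T(m) ∧ C(n))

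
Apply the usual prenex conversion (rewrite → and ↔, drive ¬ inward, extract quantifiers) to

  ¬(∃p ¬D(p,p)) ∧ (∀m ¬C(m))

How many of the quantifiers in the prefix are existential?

0

Drive negations inward (¬∀x A ≡ ∃x ¬A, ¬∃x A ≡ ∀x ¬A, De Morgan for ∧/∨):
  (∀p D(p,p)) ∧ (∀m ¬C(m))
Finally move all quantifiers to the prefix:
  ∀p ∀m (D(p,p) ∧ ¬C(m))
The prefix is ∀p ∀m: 2 universal, 0 existential.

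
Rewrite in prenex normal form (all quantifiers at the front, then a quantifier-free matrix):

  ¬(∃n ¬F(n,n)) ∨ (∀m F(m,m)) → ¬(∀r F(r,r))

∃n ∃m ∃r (¬F(n,n) ∧ ¬F(m,m) ∨ ¬F(r,r))

Eliminate → and ↔ using ¬ and ∨.
  ¬(¬(∃n ¬F(n,n)) ∨ (∀m F(m,m))) ∨ ¬(∀r F(r,r))
Push ¬ through the quantifiers and connectives to reach negation normal form:
  (∃n ¬F(n,n)) ∧ (∃m ¬F(m,m)) ∨ (∃r ¬F(r,r))
All bound variables are already distinct, so no renaming is needed.
Extract every quantifier outward, since the variables are now distinct and don't occur free across branches:
  ∃n ∃m ∃r (¬F(n,n) ∧ ¬F(m,m) ∨ ¬F(r,r))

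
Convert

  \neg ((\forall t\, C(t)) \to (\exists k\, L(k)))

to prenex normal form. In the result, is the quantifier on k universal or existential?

universal

First replace A → B with ¬A ∨ B.
  \neg (\neg (\forall t\, C(t)) \lor (\exists k\, L(k)))
Move each ¬ inward, flipping quantifiers it crosses:
  (\forall t\, C(t)) \land (\forall k\, \neg L(k))
Pull the quantifiers to the front (each side's bound variable is not free in the other side):
  \forall t\, \forall k\, (C(t) \land \neg L(k))
The quantifier \exists k sits under an odd number of negations (counting the antecedent side of each →), so it flips to \forall k.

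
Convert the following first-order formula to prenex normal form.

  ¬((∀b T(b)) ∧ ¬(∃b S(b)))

Push ¬ through the quantifiers and connectives to reach negation normal form:
  (∃b ¬T(b)) ∨ (∃b S(b))
Rename bound variables to avoid capture: b↦w.
  (∃b ¬T(b)) ∨ (∃w S(w))
Pull the quantifiers to the front (each side's bound variable is not free in the other side):
  ∃b ∃w (¬T(b) ∨ S(w))

∃b ∃w (¬T(b) ∨ S(w))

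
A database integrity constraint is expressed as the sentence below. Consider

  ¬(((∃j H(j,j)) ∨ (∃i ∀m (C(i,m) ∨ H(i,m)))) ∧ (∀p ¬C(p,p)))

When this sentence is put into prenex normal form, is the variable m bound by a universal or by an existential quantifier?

existential

Push ¬ through the quantifiers and connectives to reach negation normal form:
  (∀j ¬H(j,j)) ∧ (∀i ∃m (¬C(i,m) ∧ ¬H(i,m))) ∨ (∃p C(p,p))
All bound variables are already distinct, so no renaming is needed.
Extract every quantifier outward, since the variables are now distinct and don't occur free across branches:
  ∀j ∀i ∃m ∃p (¬H(j,j) ∧ ¬C(i,m) ∧ ¬H(i,m) ∨ C(p,p))
The quantifier ∀m sits under an odd number of negations, so it flips to ∃m.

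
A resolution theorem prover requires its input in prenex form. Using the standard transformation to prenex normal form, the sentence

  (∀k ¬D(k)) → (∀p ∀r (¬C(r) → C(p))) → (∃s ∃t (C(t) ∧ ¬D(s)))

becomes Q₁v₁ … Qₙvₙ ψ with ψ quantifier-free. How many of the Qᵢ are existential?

5

Rewrite implications/biconditionals: A → B as ¬A ∨ B.
  ¬(∀k ¬D(k)) ∨ ¬(∀p ∀r (¬¬C(r) ∨ C(p))) ∨ (∃s ∃t (C(t) ∧ ¬D(s)))
Move each ¬ inward, flipping quantifiers it crosses:
  (∃k D(k)) ∨ (∃p ∃r (¬C(r) ∧ ¬C(p))) ∨ (∃s ∃t (C(t) ∧ ¬D(s)))
All bound variables are already distinct, so no renaming is needed.
Extract every quantifier outward, since the variables are now distinct and don't occur free across branches:
  ∃k ∃p ∃r ∃s ∃t (D(k) ∨ ¬C(r) ∧ ¬C(p) ∨ C(t) ∧ ¬D(s))
The prefix is ∃k ∃p ∃r ∃s ∃t: 0 universal, 5 existential.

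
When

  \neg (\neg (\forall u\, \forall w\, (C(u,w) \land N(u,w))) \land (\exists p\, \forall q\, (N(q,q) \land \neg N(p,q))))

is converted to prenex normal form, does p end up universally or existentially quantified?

universal

Push ¬ through the quantifiers and connectives to reach negation normal form:
  (\forall u\, \forall w\, (C(u,w) \land N(u,w))) \lor (\forall p\, \exists q\, (\neg N(q,q) \lor N(p,q)))
All bound variables are already distinct, so no renaming is needed.
Pull the quantifiers to the front (each side's bound variable is not free in the other side):
  \forall u\, \forall w\, \forall p\, \exists q\, (C(u,w) \land N(u,w) \lor \neg N(q,q) \lor N(p,q))
The quantifier \exists p sits under an odd number of negations, so it flips to \forall p.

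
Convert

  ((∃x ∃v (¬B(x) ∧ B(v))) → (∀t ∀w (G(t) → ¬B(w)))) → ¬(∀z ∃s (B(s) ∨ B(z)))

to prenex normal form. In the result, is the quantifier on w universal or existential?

First replace A → B with ¬A ∨ B.
  ¬(¬(∃x ∃v (¬B(x) ∧ B(v))) ∨ (∀t ∀w (¬G(t) ∨ ¬B(w)))) ∨ ¬(∀z ∃s (B(s) ∨ B(z)))
Move each ¬ inward, flipping quantifiers it crosses:
  (∃x ∃v (¬B(x) ∧ B(v))) ∧ (∃t ∃w (G(t) ∧ B(w))) ∨ (∃z ∀s (¬B(s) ∧ ¬B(z)))
All bound variables are already distinct, so no renaming is needed.
Extract every quantifier outward, since the variables are now distinct and don't occur free across branches:
  ∃x ∃v ∃t ∃w ∃z ∀s (¬B(x) ∧ B(v) ∧ G(t) ∧ B(w) ∨ ¬B(s) ∧ ¬B(z))
The quantifier ∀w sits under an odd number of negations (counting the antecedent side of each →), so it flips to ∃w.

existential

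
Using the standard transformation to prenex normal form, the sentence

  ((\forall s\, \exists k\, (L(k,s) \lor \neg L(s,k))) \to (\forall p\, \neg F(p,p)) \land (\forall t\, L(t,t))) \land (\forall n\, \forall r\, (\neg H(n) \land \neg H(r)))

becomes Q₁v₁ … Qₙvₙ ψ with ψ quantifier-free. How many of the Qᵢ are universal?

First replace A → B with ¬A ∨ B.
  (\neg (\forall s\, \exists k\, (L(k,s) \lor \neg L(s,k))) \lor (\forall p\, \neg F(p,p)) \land (\forall t\, L(t,t))) \land (\forall n\, \forall r\, (\neg H(n) \land \neg H(r)))
Push ¬ through the quantifiers and connectives to reach negation normal form:
  ((\exists s\, \forall k\, (\neg L(k,s) \land L(s,k))) \lor (\forall p\, \neg F(p,p)) \land (\forall t\, L(t,t))) \land (\forall n\, \forall r\, (\neg H(n) \land \neg H(r)))
All bound variables are already distinct, so no renaming is needed.
Finally move all quantifiers to the prefix:
  \exists s\, \forall k\, \forall p\, \forall t\, \forall n\, \forall r\, ((\neg L(k,s) \land L(s,k) \lor \neg F(p,p) \land L(t,t)) \land \neg H(n) \land \neg H(r))
The prefix is \exists s \forall k \forall p \forall t \forall n \forall r: 5 universal, 1 existential.

5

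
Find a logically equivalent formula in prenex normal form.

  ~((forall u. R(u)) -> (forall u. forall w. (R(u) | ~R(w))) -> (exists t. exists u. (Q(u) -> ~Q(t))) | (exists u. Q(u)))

Eliminate → and ↔ using ¬ and ∨.
  ~(~(forall u. R(u)) | ~(forall u. forall w. (R(u) | ~R(w))) | (exists t. exists u. (~Q(u) | ~Q(t))) | (exists u. Q(u)))
Push ¬ through the quantifiers and connectives to reach negation normal form:
  (forall u. R(u)) & (forall u. forall w. (R(u) | ~R(w))) & (forall t. forall u. (Q(u) & Q(t))) & (forall u. ~Q(u))
Give each quantifier a distinct variable: u↦s, u↦x, u↦v.
  (forall u. R(u)) & (forall s. forall w. (R(s) | ~R(w))) & (forall t. forall x. (Q(x) & Q(t))) & (forall v. ~Q(v))
Finally move all quantifiers to the prefix:
  forall u. forall s. forall w. forall t. forall x. forall v. (R(u) & (R(s) | ~R(w)) & Q(x) & Q(t) & ~Q(v))

forall u. forall s. forall w. forall t. forall x. forall v. (R(u) & (R(s) | ~R(w)) & Q(x) & Q(t) & ~Q(v))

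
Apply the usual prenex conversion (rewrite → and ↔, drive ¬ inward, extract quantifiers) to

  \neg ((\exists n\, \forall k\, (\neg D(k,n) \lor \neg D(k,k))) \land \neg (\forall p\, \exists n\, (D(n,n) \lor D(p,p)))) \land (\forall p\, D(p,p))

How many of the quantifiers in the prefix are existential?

Move each ¬ inward, flipping quantifiers it crosses:
  ((\forall n\, \exists k\, (D(k,n) \land D(k,k))) \lor (\forall p\, \exists n\, (D(n,n) \lor D(p,p)))) \land (\forall p\, D(p,p))
Standardize variables apart so no two quantifiers bind the same name: n↦t, p↦x.
  ((\forall n\, \exists k\, (D(k,n) \land D(k,k))) \lor (\forall p\, \exists t\, (D(t,t) \lor D(p,p)))) \land (\forall x\, D(x,x))
Pull the quantifiers to the front (each side's bound variable is not free in the other side):
  \forall n\, \exists k\, \forall p\, \exists t\, \forall x\, ((D(k,n) \land D(k,k) \lor D(t,t) \lor D(p,p)) \land D(x,x))
The prefix is \forall n \exists k \forall p \exists t \forall x: 3 universal, 2 existential.

2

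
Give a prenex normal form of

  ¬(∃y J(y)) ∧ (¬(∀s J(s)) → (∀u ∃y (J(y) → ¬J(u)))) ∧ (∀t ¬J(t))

Eliminate → and ↔ using ¬ and ∨.
  ¬(∃y J(y)) ∧ (¬¬(∀s J(s)) ∨ (∀u ∃y (¬J(y) ∨ ¬J(u)))) ∧ (∀t ¬J(t))
Move each ¬ inward, flipping quantifiers it crosses:
  (∀y ¬J(y)) ∧ ((∀s J(s)) ∨ (∀u ∃y (¬J(y) ∨ ¬J(u)))) ∧ (∀t ¬J(t))
Rename bound variables to avoid capture: y↦w1.
  (∀y ¬J(y)) ∧ ((∀s J(s)) ∨ (∀u ∃w1 (¬J(w1) ∨ ¬J(u)))) ∧ (∀t ¬J(t))
Finally move all quantifiers to the prefix:
  ∀y ∀s ∀u ∃w1 ∀t (¬J(y) ∧ (J(s) ∨ ¬J(w1) ∨ ¬J(u)) ∧ ¬J(t))

∀y ∀s ∀u ∃w1 ∀t (¬J(y) ∧ (J(s) ∨ ¬J(w1) ∨ ¬J(u)) ∧ ¬J(t))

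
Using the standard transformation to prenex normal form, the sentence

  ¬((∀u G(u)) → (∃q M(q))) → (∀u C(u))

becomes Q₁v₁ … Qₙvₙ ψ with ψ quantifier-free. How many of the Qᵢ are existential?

Eliminate → and ↔ using ¬ and ∨.
  ¬¬(¬(∀u G(u)) ∨ (∃q M(q))) ∨ (∀u C(u))
Move each ¬ inward, flipping quantifiers it crosses:
  (∃u ¬G(u)) ∨ (∃q M(q)) ∨ (∀u C(u))
Give each quantifier a distinct variable: u↦u1.
  (∃u ¬G(u)) ∨ (∃q M(q)) ∨ (∀u1 C(u1))
Finally move all quantifiers to the prefix:
  ∃u ∃q ∀u1 (¬G(u) ∨ M(q) ∨ C(u1))
The prefix is ∃u ∃q ∀u1: 1 universal, 2 existential.

2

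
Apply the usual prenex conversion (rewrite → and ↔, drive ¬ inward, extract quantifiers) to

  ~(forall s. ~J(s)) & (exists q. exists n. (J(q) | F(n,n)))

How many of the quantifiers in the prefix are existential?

3

Drive negations inward (¬∀x A ≡ ∃x ¬A, ¬∃x A ≡ ∀x ¬A, De Morgan for ∧/∨):
  (exists s. J(s)) & (exists q. exists n. (J(q) | F(n,n)))
All bound variables are already distinct, so no renaming is needed.
Extract every quantifier outward, since the variables are now distinct and don't occur free across branches:
  exists s. exists q. exists n. (J(s) & (J(q) | F(n,n)))
The prefix is exists s exists q exists n: 0 universal, 3 existential.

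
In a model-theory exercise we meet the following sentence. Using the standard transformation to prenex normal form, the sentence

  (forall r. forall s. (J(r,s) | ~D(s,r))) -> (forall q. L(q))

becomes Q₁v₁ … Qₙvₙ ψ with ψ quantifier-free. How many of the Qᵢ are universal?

1

Rewrite implications/biconditionals: A → B as ¬A ∨ B.
  ~(forall r. forall s. (J(r,s) | ~D(s,r))) | (forall q. L(q))
Move each ¬ inward, flipping quantifiers it crosses:
  (exists r. exists s. (~J(r,s) & D(s,r))) | (forall q. L(q))
Finally move all quantifiers to the prefix:
  exists r. exists s. forall q. (~J(r,s) & D(s,r) | L(q))
The prefix is exists r exists s forall q: 1 universal, 2 existential.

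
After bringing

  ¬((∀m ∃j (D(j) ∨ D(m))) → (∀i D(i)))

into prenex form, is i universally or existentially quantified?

First replace A → B with ¬A ∨ B.
  ¬(¬(∀m ∃j (D(j) ∨ D(m))) ∨ (∀i D(i)))
Push ¬ through the quantifiers and connectives to reach negation normal form:
  (∀m ∃j (D(j) ∨ D(m))) ∧ (∃i ¬D(i))
All bound variables are already distinct, so no renaming is needed.
Pull the quantifiers to the front (each side's bound variable is not free in the other side):
  ∀m ∃j ∃i ((D(j) ∨ D(m)) ∧ ¬D(i))
The quantifier ∀i sits under an odd number of negations (counting the antecedent side of each →), so it flips to ∃i.

existential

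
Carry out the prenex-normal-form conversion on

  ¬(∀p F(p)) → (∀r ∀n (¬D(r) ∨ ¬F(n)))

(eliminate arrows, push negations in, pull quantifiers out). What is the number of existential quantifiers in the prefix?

Eliminate → and ↔ using ¬ and ∨.
  ¬¬(∀p F(p)) ∨ (∀r ∀n (¬D(r) ∨ ¬F(n)))
Push ¬ through the quantifiers and connectives to reach negation normal form:
  (∀p F(p)) ∨ (∀r ∀n (¬D(r) ∨ ¬F(n)))
Finally move all quantifiers to the prefix:
  ∀p ∀r ∀n (F(p) ∨ ¬D(r) ∨ ¬F(n))
The prefix is ∀p ∀r ∀n: 3 universal, 0 existential.

0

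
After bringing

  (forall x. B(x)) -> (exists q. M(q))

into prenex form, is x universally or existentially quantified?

existential

Eliminate → and ↔ using ¬ and ∨.
  ~(forall x. B(x)) | (exists q. M(q))
Push ¬ through the quantifiers and connectives to reach negation normal form:
  (exists x. ~B(x)) | (exists q. M(q))
All bound variables are already distinct, so no renaming is needed.
Finally move all quantifiers to the prefix:
  exists x. exists q. (~B(x) | M(q))
The quantifier forall x sits under an odd number of negations (counting the antecedent side of each →), so it flips to exists x.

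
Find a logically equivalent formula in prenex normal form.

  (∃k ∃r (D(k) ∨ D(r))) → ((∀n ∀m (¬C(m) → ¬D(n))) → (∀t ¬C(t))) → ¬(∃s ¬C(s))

First replace A → B with ¬A ∨ B.
  ¬(∃k ∃r (D(k) ∨ D(r))) ∨ ¬(¬(∀n ∀m (¬¬C(m) ∨ ¬D(n))) ∨ (∀t ¬C(t))) ∨ ¬(∃s ¬C(s))
Push ¬ through the quantifiers and connectives to reach negation normal form:
  (∀k ∀r (¬D(k) ∧ ¬D(r))) ∨ (∀n ∀m (C(m) ∨ ¬D(n))) ∧ (∃t C(t)) ∨ (∀s C(s))
All bound variables are already distinct, so no renaming is needed.
Pull the quantifiers to the front (each side's bound variable is not free in the other side):
  ∀k ∀r ∀n ∀m ∃t ∀s (¬D(k) ∧ ¬D(r) ∨ (C(m) ∨ ¬D(n)) ∧ C(t) ∨ C(s))

∀k ∀r ∀n ∀m ∃t ∀s (¬D(k) ∧ ¬D(r) ∨ (C(m) ∨ ¬D(n)) ∧ C(t) ∨ C(s))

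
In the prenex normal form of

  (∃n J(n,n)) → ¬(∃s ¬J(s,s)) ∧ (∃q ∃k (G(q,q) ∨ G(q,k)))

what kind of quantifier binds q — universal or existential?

existential

Eliminate → and ↔ using ¬ and ∨.
  ¬(∃n J(n,n)) ∨ ¬(∃s ¬J(s,s)) ∧ (∃q ∃k (G(q,q) ∨ G(q,k)))
Drive negations inward (¬∀x A ≡ ∃x ¬A, ¬∃x A ≡ ∀x ¬A, De Morgan for ∧/∨):
  (∀n ¬J(n,n)) ∨ (∀s J(s,s)) ∧ (∃q ∃k (G(q,q) ∨ G(q,k)))
All bound variables are already distinct, so no renaming is needed.
Extract every quantifier outward, since the variables are now distinct and don't occur free across branches:
  ∀n ∀s ∃q ∃k (¬J(n,n) ∨ J(s,s) ∧ (G(q,q) ∨ G(q,k)))
The quantifier ∃q sits under an even number of negations (counting the antecedent side of each →), so it remains existential.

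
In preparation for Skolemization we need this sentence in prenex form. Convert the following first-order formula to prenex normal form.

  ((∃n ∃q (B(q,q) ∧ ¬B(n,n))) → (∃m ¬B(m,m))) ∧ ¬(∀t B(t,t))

∀n ∀q ∃m ∃t ((¬B(q,q) ∨ B(n,n) ∨ ¬B(m,m)) ∧ ¬B(t,t))

Eliminate → and ↔ using ¬ and ∨.
  (¬(∃n ∃q (B(q,q) ∧ ¬B(n,n))) ∨ (∃m ¬B(m,m))) ∧ ¬(∀t B(t,t))
Drive negations inward (¬∀x A ≡ ∃x ¬A, ¬∃x A ≡ ∀x ¬A, De Morgan for ∧/∨):
  ((∀n ∀q (¬B(q,q) ∨ B(n,n))) ∨ (∃m ¬B(m,m))) ∧ (∃t ¬B(t,t))
All bound variables are already distinct, so no renaming is needed.
Pull the quantifiers to the front (each side's bound variable is not free in the other side):
  ∀n ∀q ∃m ∃t ((¬B(q,q) ∨ B(n,n) ∨ ¬B(m,m)) ∧ ¬B(t,t))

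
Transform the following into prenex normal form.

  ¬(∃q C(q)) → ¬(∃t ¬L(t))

First replace A → B with ¬A ∨ B.
  ¬¬(∃q C(q)) ∨ ¬(∃t ¬L(t))
Drive negations inward (¬∀x A ≡ ∃x ¬A, ¬∃x A ≡ ∀x ¬A, De Morgan for ∧/∨):
  (∃q C(q)) ∨ (∀t L(t))
All bound variables are already distinct, so no renaming is needed.
Pull the quantifiers to the front (each side's bound variable is not free in the other side):
  ∃q ∀t (C(q) ∨ L(t))

∃q ∀t (C(q) ∨ L(t))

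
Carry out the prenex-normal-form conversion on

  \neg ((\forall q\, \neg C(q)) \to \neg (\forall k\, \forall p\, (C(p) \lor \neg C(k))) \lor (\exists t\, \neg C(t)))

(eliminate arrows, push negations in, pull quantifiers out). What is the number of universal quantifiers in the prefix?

Rewrite implications/biconditionals: A → B as ¬A ∨ B.
  \neg (\neg (\forall q\, \neg C(q)) \lor \neg (\forall k\, \forall p\, (C(p) \lor \neg C(k))) \lor (\exists t\, \neg C(t)))
Push ¬ through the quantifiers and connectives to reach negation normal form:
  (\forall q\, \neg C(q)) \land (\forall k\, \forall p\, (C(p) \lor \neg C(k))) \land (\forall t\, C(t))
All bound variables are already distinct, so no renaming is needed.
Finally move all quantifiers to the prefix:
  \forall q\, \forall k\, \forall p\, \forall t\, (\neg C(q) \land (C(p) \lor \neg C(k)) \land C(t))
The prefix is \forall q \forall k \forall p \forall t: 4 universal, 0 existential.

4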